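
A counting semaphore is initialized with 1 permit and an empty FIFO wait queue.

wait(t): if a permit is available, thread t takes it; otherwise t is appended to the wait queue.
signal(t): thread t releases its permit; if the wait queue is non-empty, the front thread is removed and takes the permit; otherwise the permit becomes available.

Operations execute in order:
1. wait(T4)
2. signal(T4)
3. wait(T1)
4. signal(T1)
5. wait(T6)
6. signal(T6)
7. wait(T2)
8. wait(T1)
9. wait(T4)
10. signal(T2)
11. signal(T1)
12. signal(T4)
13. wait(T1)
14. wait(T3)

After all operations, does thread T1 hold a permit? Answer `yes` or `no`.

Step 1: wait(T4) -> count=0 queue=[] holders={T4}
Step 2: signal(T4) -> count=1 queue=[] holders={none}
Step 3: wait(T1) -> count=0 queue=[] holders={T1}
Step 4: signal(T1) -> count=1 queue=[] holders={none}
Step 5: wait(T6) -> count=0 queue=[] holders={T6}
Step 6: signal(T6) -> count=1 queue=[] holders={none}
Step 7: wait(T2) -> count=0 queue=[] holders={T2}
Step 8: wait(T1) -> count=0 queue=[T1] holders={T2}
Step 9: wait(T4) -> count=0 queue=[T1,T4] holders={T2}
Step 10: signal(T2) -> count=0 queue=[T4] holders={T1}
Step 11: signal(T1) -> count=0 queue=[] holders={T4}
Step 12: signal(T4) -> count=1 queue=[] holders={none}
Step 13: wait(T1) -> count=0 queue=[] holders={T1}
Step 14: wait(T3) -> count=0 queue=[T3] holders={T1}
Final holders: {T1} -> T1 in holders

Answer: yes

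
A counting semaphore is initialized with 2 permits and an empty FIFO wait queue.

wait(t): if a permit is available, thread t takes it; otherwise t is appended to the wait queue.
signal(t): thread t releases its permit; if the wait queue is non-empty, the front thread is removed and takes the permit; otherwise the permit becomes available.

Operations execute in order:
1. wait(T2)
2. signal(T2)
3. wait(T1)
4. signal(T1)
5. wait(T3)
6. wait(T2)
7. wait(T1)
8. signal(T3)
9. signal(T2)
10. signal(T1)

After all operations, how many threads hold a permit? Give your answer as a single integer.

Answer: 0

Derivation:
Step 1: wait(T2) -> count=1 queue=[] holders={T2}
Step 2: signal(T2) -> count=2 queue=[] holders={none}
Step 3: wait(T1) -> count=1 queue=[] holders={T1}
Step 4: signal(T1) -> count=2 queue=[] holders={none}
Step 5: wait(T3) -> count=1 queue=[] holders={T3}
Step 6: wait(T2) -> count=0 queue=[] holders={T2,T3}
Step 7: wait(T1) -> count=0 queue=[T1] holders={T2,T3}
Step 8: signal(T3) -> count=0 queue=[] holders={T1,T2}
Step 9: signal(T2) -> count=1 queue=[] holders={T1}
Step 10: signal(T1) -> count=2 queue=[] holders={none}
Final holders: {none} -> 0 thread(s)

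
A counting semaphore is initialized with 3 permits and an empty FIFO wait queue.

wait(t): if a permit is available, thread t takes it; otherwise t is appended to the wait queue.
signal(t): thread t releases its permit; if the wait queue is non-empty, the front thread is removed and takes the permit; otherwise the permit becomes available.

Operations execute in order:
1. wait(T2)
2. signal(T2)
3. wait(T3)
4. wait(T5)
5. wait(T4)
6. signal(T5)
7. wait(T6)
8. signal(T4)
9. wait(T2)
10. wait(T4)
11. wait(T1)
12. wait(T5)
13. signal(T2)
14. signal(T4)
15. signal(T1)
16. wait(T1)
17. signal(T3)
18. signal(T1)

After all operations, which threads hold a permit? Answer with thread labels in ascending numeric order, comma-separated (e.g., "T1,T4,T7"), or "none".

Answer: T5,T6

Derivation:
Step 1: wait(T2) -> count=2 queue=[] holders={T2}
Step 2: signal(T2) -> count=3 queue=[] holders={none}
Step 3: wait(T3) -> count=2 queue=[] holders={T3}
Step 4: wait(T5) -> count=1 queue=[] holders={T3,T5}
Step 5: wait(T4) -> count=0 queue=[] holders={T3,T4,T5}
Step 6: signal(T5) -> count=1 queue=[] holders={T3,T4}
Step 7: wait(T6) -> count=0 queue=[] holders={T3,T4,T6}
Step 8: signal(T4) -> count=1 queue=[] holders={T3,T6}
Step 9: wait(T2) -> count=0 queue=[] holders={T2,T3,T6}
Step 10: wait(T4) -> count=0 queue=[T4] holders={T2,T3,T6}
Step 11: wait(T1) -> count=0 queue=[T4,T1] holders={T2,T3,T6}
Step 12: wait(T5) -> count=0 queue=[T4,T1,T5] holders={T2,T3,T6}
Step 13: signal(T2) -> count=0 queue=[T1,T5] holders={T3,T4,T6}
Step 14: signal(T4) -> count=0 queue=[T5] holders={T1,T3,T6}
Step 15: signal(T1) -> count=0 queue=[] holders={T3,T5,T6}
Step 16: wait(T1) -> count=0 queue=[T1] holders={T3,T5,T6}
Step 17: signal(T3) -> count=0 queue=[] holders={T1,T5,T6}
Step 18: signal(T1) -> count=1 queue=[] holders={T5,T6}
Final holders: T5,T6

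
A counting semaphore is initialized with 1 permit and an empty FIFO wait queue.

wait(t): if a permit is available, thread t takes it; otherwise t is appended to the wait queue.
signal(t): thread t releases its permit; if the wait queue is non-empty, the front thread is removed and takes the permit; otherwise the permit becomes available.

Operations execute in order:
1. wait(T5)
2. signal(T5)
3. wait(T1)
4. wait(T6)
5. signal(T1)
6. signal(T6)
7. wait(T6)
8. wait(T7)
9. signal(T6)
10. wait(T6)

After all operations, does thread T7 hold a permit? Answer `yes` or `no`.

Step 1: wait(T5) -> count=0 queue=[] holders={T5}
Step 2: signal(T5) -> count=1 queue=[] holders={none}
Step 3: wait(T1) -> count=0 queue=[] holders={T1}
Step 4: wait(T6) -> count=0 queue=[T6] holders={T1}
Step 5: signal(T1) -> count=0 queue=[] holders={T6}
Step 6: signal(T6) -> count=1 queue=[] holders={none}
Step 7: wait(T6) -> count=0 queue=[] holders={T6}
Step 8: wait(T7) -> count=0 queue=[T7] holders={T6}
Step 9: signal(T6) -> count=0 queue=[] holders={T7}
Step 10: wait(T6) -> count=0 queue=[T6] holders={T7}
Final holders: {T7} -> T7 in holders

Answer: yes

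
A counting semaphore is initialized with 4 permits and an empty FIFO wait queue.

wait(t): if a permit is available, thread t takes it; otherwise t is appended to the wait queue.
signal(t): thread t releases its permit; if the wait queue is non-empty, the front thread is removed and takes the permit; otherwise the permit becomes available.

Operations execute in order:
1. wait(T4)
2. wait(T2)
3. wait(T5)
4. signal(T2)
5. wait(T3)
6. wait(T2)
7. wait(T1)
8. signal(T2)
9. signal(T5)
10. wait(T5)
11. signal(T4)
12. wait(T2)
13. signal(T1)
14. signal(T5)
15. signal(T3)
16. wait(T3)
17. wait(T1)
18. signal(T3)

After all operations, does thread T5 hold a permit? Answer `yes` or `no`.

Answer: no

Derivation:
Step 1: wait(T4) -> count=3 queue=[] holders={T4}
Step 2: wait(T2) -> count=2 queue=[] holders={T2,T4}
Step 3: wait(T5) -> count=1 queue=[] holders={T2,T4,T5}
Step 4: signal(T2) -> count=2 queue=[] holders={T4,T5}
Step 5: wait(T3) -> count=1 queue=[] holders={T3,T4,T5}
Step 6: wait(T2) -> count=0 queue=[] holders={T2,T3,T4,T5}
Step 7: wait(T1) -> count=0 queue=[T1] holders={T2,T3,T4,T5}
Step 8: signal(T2) -> count=0 queue=[] holders={T1,T3,T4,T5}
Step 9: signal(T5) -> count=1 queue=[] holders={T1,T3,T4}
Step 10: wait(T5) -> count=0 queue=[] holders={T1,T3,T4,T5}
Step 11: signal(T4) -> count=1 queue=[] holders={T1,T3,T5}
Step 12: wait(T2) -> count=0 queue=[] holders={T1,T2,T3,T5}
Step 13: signal(T1) -> count=1 queue=[] holders={T2,T3,T5}
Step 14: signal(T5) -> count=2 queue=[] holders={T2,T3}
Step 15: signal(T3) -> count=3 queue=[] holders={T2}
Step 16: wait(T3) -> count=2 queue=[] holders={T2,T3}
Step 17: wait(T1) -> count=1 queue=[] holders={T1,T2,T3}
Step 18: signal(T3) -> count=2 queue=[] holders={T1,T2}
Final holders: {T1,T2} -> T5 not in holders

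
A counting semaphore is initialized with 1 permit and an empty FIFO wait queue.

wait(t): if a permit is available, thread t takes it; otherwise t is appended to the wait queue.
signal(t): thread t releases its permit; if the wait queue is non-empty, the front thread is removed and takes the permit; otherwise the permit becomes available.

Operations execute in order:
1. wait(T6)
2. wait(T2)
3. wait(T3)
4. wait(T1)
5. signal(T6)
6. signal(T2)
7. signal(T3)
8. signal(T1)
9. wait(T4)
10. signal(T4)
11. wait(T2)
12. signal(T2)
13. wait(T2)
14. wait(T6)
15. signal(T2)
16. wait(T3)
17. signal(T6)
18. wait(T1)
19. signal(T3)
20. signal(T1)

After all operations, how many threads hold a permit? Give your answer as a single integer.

Answer: 0

Derivation:
Step 1: wait(T6) -> count=0 queue=[] holders={T6}
Step 2: wait(T2) -> count=0 queue=[T2] holders={T6}
Step 3: wait(T3) -> count=0 queue=[T2,T3] holders={T6}
Step 4: wait(T1) -> count=0 queue=[T2,T3,T1] holders={T6}
Step 5: signal(T6) -> count=0 queue=[T3,T1] holders={T2}
Step 6: signal(T2) -> count=0 queue=[T1] holders={T3}
Step 7: signal(T3) -> count=0 queue=[] holders={T1}
Step 8: signal(T1) -> count=1 queue=[] holders={none}
Step 9: wait(T4) -> count=0 queue=[] holders={T4}
Step 10: signal(T4) -> count=1 queue=[] holders={none}
Step 11: wait(T2) -> count=0 queue=[] holders={T2}
Step 12: signal(T2) -> count=1 queue=[] holders={none}
Step 13: wait(T2) -> count=0 queue=[] holders={T2}
Step 14: wait(T6) -> count=0 queue=[T6] holders={T2}
Step 15: signal(T2) -> count=0 queue=[] holders={T6}
Step 16: wait(T3) -> count=0 queue=[T3] holders={T6}
Step 17: signal(T6) -> count=0 queue=[] holders={T3}
Step 18: wait(T1) -> count=0 queue=[T1] holders={T3}
Step 19: signal(T3) -> count=0 queue=[] holders={T1}
Step 20: signal(T1) -> count=1 queue=[] holders={none}
Final holders: {none} -> 0 thread(s)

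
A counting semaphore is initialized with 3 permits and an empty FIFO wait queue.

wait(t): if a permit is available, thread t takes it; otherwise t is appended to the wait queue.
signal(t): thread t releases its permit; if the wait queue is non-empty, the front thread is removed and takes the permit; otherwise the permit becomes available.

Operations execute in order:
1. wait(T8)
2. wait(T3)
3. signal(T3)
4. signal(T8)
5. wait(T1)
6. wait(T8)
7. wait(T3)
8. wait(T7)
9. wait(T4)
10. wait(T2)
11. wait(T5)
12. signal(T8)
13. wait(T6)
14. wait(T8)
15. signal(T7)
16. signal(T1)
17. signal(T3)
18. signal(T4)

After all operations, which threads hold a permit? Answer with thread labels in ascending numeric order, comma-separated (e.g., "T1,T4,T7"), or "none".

Step 1: wait(T8) -> count=2 queue=[] holders={T8}
Step 2: wait(T3) -> count=1 queue=[] holders={T3,T8}
Step 3: signal(T3) -> count=2 queue=[] holders={T8}
Step 4: signal(T8) -> count=3 queue=[] holders={none}
Step 5: wait(T1) -> count=2 queue=[] holders={T1}
Step 6: wait(T8) -> count=1 queue=[] holders={T1,T8}
Step 7: wait(T3) -> count=0 queue=[] holders={T1,T3,T8}
Step 8: wait(T7) -> count=0 queue=[T7] holders={T1,T3,T8}
Step 9: wait(T4) -> count=0 queue=[T7,T4] holders={T1,T3,T8}
Step 10: wait(T2) -> count=0 queue=[T7,T4,T2] holders={T1,T3,T8}
Step 11: wait(T5) -> count=0 queue=[T7,T4,T2,T5] holders={T1,T3,T8}
Step 12: signal(T8) -> count=0 queue=[T4,T2,T5] holders={T1,T3,T7}
Step 13: wait(T6) -> count=0 queue=[T4,T2,T5,T6] holders={T1,T3,T7}
Step 14: wait(T8) -> count=0 queue=[T4,T2,T5,T6,T8] holders={T1,T3,T7}
Step 15: signal(T7) -> count=0 queue=[T2,T5,T6,T8] holders={T1,T3,T4}
Step 16: signal(T1) -> count=0 queue=[T5,T6,T8] holders={T2,T3,T4}
Step 17: signal(T3) -> count=0 queue=[T6,T8] holders={T2,T4,T5}
Step 18: signal(T4) -> count=0 queue=[T8] holders={T2,T5,T6}
Final holders: T2,T5,T6

Answer: T2,T5,T6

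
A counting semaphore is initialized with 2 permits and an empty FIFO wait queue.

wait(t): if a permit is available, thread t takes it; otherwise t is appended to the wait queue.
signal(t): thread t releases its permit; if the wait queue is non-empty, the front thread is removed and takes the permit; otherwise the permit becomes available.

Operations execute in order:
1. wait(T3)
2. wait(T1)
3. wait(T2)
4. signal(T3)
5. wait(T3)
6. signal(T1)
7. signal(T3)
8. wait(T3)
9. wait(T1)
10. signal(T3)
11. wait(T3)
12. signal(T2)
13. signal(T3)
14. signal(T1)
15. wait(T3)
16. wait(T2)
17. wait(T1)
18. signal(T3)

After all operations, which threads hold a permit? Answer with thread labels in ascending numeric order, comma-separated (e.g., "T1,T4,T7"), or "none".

Step 1: wait(T3) -> count=1 queue=[] holders={T3}
Step 2: wait(T1) -> count=0 queue=[] holders={T1,T3}
Step 3: wait(T2) -> count=0 queue=[T2] holders={T1,T3}
Step 4: signal(T3) -> count=0 queue=[] holders={T1,T2}
Step 5: wait(T3) -> count=0 queue=[T3] holders={T1,T2}
Step 6: signal(T1) -> count=0 queue=[] holders={T2,T3}
Step 7: signal(T3) -> count=1 queue=[] holders={T2}
Step 8: wait(T3) -> count=0 queue=[] holders={T2,T3}
Step 9: wait(T1) -> count=0 queue=[T1] holders={T2,T3}
Step 10: signal(T3) -> count=0 queue=[] holders={T1,T2}
Step 11: wait(T3) -> count=0 queue=[T3] holders={T1,T2}
Step 12: signal(T2) -> count=0 queue=[] holders={T1,T3}
Step 13: signal(T3) -> count=1 queue=[] holders={T1}
Step 14: signal(T1) -> count=2 queue=[] holders={none}
Step 15: wait(T3) -> count=1 queue=[] holders={T3}
Step 16: wait(T2) -> count=0 queue=[] holders={T2,T3}
Step 17: wait(T1) -> count=0 queue=[T1] holders={T2,T3}
Step 18: signal(T3) -> count=0 queue=[] holders={T1,T2}
Final holders: T1,T2

Answer: T1,T2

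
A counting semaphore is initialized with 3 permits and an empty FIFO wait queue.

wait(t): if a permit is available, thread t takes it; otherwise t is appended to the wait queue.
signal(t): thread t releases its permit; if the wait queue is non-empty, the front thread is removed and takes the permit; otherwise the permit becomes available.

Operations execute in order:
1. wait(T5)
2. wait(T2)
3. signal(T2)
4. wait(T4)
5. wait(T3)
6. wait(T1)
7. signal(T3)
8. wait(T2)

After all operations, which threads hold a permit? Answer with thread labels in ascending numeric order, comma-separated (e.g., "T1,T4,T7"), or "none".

Step 1: wait(T5) -> count=2 queue=[] holders={T5}
Step 2: wait(T2) -> count=1 queue=[] holders={T2,T5}
Step 3: signal(T2) -> count=2 queue=[] holders={T5}
Step 4: wait(T4) -> count=1 queue=[] holders={T4,T5}
Step 5: wait(T3) -> count=0 queue=[] holders={T3,T4,T5}
Step 6: wait(T1) -> count=0 queue=[T1] holders={T3,T4,T5}
Step 7: signal(T3) -> count=0 queue=[] holders={T1,T4,T5}
Step 8: wait(T2) -> count=0 queue=[T2] holders={T1,T4,T5}
Final holders: T1,T4,T5

Answer: T1,T4,T5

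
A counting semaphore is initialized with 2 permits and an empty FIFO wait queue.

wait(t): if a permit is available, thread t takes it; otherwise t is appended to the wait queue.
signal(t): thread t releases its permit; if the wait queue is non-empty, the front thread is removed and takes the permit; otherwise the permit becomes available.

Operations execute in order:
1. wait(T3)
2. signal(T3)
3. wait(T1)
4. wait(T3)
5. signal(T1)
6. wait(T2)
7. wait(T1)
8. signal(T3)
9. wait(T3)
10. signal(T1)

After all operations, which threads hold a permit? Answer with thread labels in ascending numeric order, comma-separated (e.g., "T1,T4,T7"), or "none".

Step 1: wait(T3) -> count=1 queue=[] holders={T3}
Step 2: signal(T3) -> count=2 queue=[] holders={none}
Step 3: wait(T1) -> count=1 queue=[] holders={T1}
Step 4: wait(T3) -> count=0 queue=[] holders={T1,T3}
Step 5: signal(T1) -> count=1 queue=[] holders={T3}
Step 6: wait(T2) -> count=0 queue=[] holders={T2,T3}
Step 7: wait(T1) -> count=0 queue=[T1] holders={T2,T3}
Step 8: signal(T3) -> count=0 queue=[] holders={T1,T2}
Step 9: wait(T3) -> count=0 queue=[T3] holders={T1,T2}
Step 10: signal(T1) -> count=0 queue=[] holders={T2,T3}
Final holders: T2,T3

Answer: T2,T3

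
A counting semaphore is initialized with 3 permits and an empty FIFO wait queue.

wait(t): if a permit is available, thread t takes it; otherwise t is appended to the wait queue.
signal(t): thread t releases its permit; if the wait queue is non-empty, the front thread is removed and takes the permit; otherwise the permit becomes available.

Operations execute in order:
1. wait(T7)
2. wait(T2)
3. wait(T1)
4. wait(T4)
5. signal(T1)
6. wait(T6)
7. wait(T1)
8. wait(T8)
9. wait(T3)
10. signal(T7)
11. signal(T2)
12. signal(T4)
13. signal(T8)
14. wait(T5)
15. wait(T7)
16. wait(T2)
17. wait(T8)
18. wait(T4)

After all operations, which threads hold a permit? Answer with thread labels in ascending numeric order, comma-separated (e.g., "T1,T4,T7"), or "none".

Step 1: wait(T7) -> count=2 queue=[] holders={T7}
Step 2: wait(T2) -> count=1 queue=[] holders={T2,T7}
Step 3: wait(T1) -> count=0 queue=[] holders={T1,T2,T7}
Step 4: wait(T4) -> count=0 queue=[T4] holders={T1,T2,T7}
Step 5: signal(T1) -> count=0 queue=[] holders={T2,T4,T7}
Step 6: wait(T6) -> count=0 queue=[T6] holders={T2,T4,T7}
Step 7: wait(T1) -> count=0 queue=[T6,T1] holders={T2,T4,T7}
Step 8: wait(T8) -> count=0 queue=[T6,T1,T8] holders={T2,T4,T7}
Step 9: wait(T3) -> count=0 queue=[T6,T1,T8,T3] holders={T2,T4,T7}
Step 10: signal(T7) -> count=0 queue=[T1,T8,T3] holders={T2,T4,T6}
Step 11: signal(T2) -> count=0 queue=[T8,T3] holders={T1,T4,T6}
Step 12: signal(T4) -> count=0 queue=[T3] holders={T1,T6,T8}
Step 13: signal(T8) -> count=0 queue=[] holders={T1,T3,T6}
Step 14: wait(T5) -> count=0 queue=[T5] holders={T1,T3,T6}
Step 15: wait(T7) -> count=0 queue=[T5,T7] holders={T1,T3,T6}
Step 16: wait(T2) -> count=0 queue=[T5,T7,T2] holders={T1,T3,T6}
Step 17: wait(T8) -> count=0 queue=[T5,T7,T2,T8] holders={T1,T3,T6}
Step 18: wait(T4) -> count=0 queue=[T5,T7,T2,T8,T4] holders={T1,T3,T6}
Final holders: T1,T3,T6

Answer: T1,T3,T6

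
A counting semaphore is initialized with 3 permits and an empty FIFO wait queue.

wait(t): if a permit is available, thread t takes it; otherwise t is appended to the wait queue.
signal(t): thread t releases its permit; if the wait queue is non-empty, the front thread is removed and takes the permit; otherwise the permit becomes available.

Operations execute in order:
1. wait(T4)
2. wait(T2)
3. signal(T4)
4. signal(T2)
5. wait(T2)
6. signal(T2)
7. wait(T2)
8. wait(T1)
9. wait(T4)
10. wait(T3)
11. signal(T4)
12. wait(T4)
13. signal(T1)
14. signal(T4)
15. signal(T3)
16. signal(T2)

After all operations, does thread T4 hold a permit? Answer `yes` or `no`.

Step 1: wait(T4) -> count=2 queue=[] holders={T4}
Step 2: wait(T2) -> count=1 queue=[] holders={T2,T4}
Step 3: signal(T4) -> count=2 queue=[] holders={T2}
Step 4: signal(T2) -> count=3 queue=[] holders={none}
Step 5: wait(T2) -> count=2 queue=[] holders={T2}
Step 6: signal(T2) -> count=3 queue=[] holders={none}
Step 7: wait(T2) -> count=2 queue=[] holders={T2}
Step 8: wait(T1) -> count=1 queue=[] holders={T1,T2}
Step 9: wait(T4) -> count=0 queue=[] holders={T1,T2,T4}
Step 10: wait(T3) -> count=0 queue=[T3] holders={T1,T2,T4}
Step 11: signal(T4) -> count=0 queue=[] holders={T1,T2,T3}
Step 12: wait(T4) -> count=0 queue=[T4] holders={T1,T2,T3}
Step 13: signal(T1) -> count=0 queue=[] holders={T2,T3,T4}
Step 14: signal(T4) -> count=1 queue=[] holders={T2,T3}
Step 15: signal(T3) -> count=2 queue=[] holders={T2}
Step 16: signal(T2) -> count=3 queue=[] holders={none}
Final holders: {none} -> T4 not in holders

Answer: no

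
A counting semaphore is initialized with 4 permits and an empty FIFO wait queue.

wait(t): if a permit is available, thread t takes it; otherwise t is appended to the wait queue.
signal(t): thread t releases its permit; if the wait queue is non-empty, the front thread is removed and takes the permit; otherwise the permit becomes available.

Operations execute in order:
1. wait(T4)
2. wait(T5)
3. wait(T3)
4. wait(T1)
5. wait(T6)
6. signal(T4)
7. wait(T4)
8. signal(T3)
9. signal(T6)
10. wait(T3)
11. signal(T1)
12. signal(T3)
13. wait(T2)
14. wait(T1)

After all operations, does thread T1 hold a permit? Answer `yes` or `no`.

Answer: yes

Derivation:
Step 1: wait(T4) -> count=3 queue=[] holders={T4}
Step 2: wait(T5) -> count=2 queue=[] holders={T4,T5}
Step 3: wait(T3) -> count=1 queue=[] holders={T3,T4,T5}
Step 4: wait(T1) -> count=0 queue=[] holders={T1,T3,T4,T5}
Step 5: wait(T6) -> count=0 queue=[T6] holders={T1,T3,T4,T5}
Step 6: signal(T4) -> count=0 queue=[] holders={T1,T3,T5,T6}
Step 7: wait(T4) -> count=0 queue=[T4] holders={T1,T3,T5,T6}
Step 8: signal(T3) -> count=0 queue=[] holders={T1,T4,T5,T6}
Step 9: signal(T6) -> count=1 queue=[] holders={T1,T4,T5}
Step 10: wait(T3) -> count=0 queue=[] holders={T1,T3,T4,T5}
Step 11: signal(T1) -> count=1 queue=[] holders={T3,T4,T5}
Step 12: signal(T3) -> count=2 queue=[] holders={T4,T5}
Step 13: wait(T2) -> count=1 queue=[] holders={T2,T4,T5}
Step 14: wait(T1) -> count=0 queue=[] holders={T1,T2,T4,T5}
Final holders: {T1,T2,T4,T5} -> T1 in holders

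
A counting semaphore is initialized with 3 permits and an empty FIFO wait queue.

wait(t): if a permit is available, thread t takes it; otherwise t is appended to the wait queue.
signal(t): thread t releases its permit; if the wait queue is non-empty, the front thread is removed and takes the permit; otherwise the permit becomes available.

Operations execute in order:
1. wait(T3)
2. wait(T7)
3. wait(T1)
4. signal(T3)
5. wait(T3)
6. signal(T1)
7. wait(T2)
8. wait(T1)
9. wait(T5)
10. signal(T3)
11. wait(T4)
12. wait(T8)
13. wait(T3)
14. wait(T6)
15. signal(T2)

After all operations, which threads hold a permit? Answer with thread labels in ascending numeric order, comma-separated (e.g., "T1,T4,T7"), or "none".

Answer: T1,T5,T7

Derivation:
Step 1: wait(T3) -> count=2 queue=[] holders={T3}
Step 2: wait(T7) -> count=1 queue=[] holders={T3,T7}
Step 3: wait(T1) -> count=0 queue=[] holders={T1,T3,T7}
Step 4: signal(T3) -> count=1 queue=[] holders={T1,T7}
Step 5: wait(T3) -> count=0 queue=[] holders={T1,T3,T7}
Step 6: signal(T1) -> count=1 queue=[] holders={T3,T7}
Step 7: wait(T2) -> count=0 queue=[] holders={T2,T3,T7}
Step 8: wait(T1) -> count=0 queue=[T1] holders={T2,T3,T7}
Step 9: wait(T5) -> count=0 queue=[T1,T5] holders={T2,T3,T7}
Step 10: signal(T3) -> count=0 queue=[T5] holders={T1,T2,T7}
Step 11: wait(T4) -> count=0 queue=[T5,T4] holders={T1,T2,T7}
Step 12: wait(T8) -> count=0 queue=[T5,T4,T8] holders={T1,T2,T7}
Step 13: wait(T3) -> count=0 queue=[T5,T4,T8,T3] holders={T1,T2,T7}
Step 14: wait(T6) -> count=0 queue=[T5,T4,T8,T3,T6] holders={T1,T2,T7}
Step 15: signal(T2) -> count=0 queue=[T4,T8,T3,T6] holders={T1,T5,T7}
Final holders: T1,T5,T7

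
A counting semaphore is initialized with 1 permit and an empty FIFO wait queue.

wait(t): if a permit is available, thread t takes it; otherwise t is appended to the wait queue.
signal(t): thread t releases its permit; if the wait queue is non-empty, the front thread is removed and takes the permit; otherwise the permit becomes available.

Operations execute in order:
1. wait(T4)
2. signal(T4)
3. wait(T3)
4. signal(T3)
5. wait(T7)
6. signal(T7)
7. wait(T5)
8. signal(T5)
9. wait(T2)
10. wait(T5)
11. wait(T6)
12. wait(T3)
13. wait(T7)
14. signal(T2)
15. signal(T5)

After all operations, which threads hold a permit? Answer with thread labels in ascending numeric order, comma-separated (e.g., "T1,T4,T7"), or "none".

Step 1: wait(T4) -> count=0 queue=[] holders={T4}
Step 2: signal(T4) -> count=1 queue=[] holders={none}
Step 3: wait(T3) -> count=0 queue=[] holders={T3}
Step 4: signal(T3) -> count=1 queue=[] holders={none}
Step 5: wait(T7) -> count=0 queue=[] holders={T7}
Step 6: signal(T7) -> count=1 queue=[] holders={none}
Step 7: wait(T5) -> count=0 queue=[] holders={T5}
Step 8: signal(T5) -> count=1 queue=[] holders={none}
Step 9: wait(T2) -> count=0 queue=[] holders={T2}
Step 10: wait(T5) -> count=0 queue=[T5] holders={T2}
Step 11: wait(T6) -> count=0 queue=[T5,T6] holders={T2}
Step 12: wait(T3) -> count=0 queue=[T5,T6,T3] holders={T2}
Step 13: wait(T7) -> count=0 queue=[T5,T6,T3,T7] holders={T2}
Step 14: signal(T2) -> count=0 queue=[T6,T3,T7] holders={T5}
Step 15: signal(T5) -> count=0 queue=[T3,T7] holders={T6}
Final holders: T6

Answer: T6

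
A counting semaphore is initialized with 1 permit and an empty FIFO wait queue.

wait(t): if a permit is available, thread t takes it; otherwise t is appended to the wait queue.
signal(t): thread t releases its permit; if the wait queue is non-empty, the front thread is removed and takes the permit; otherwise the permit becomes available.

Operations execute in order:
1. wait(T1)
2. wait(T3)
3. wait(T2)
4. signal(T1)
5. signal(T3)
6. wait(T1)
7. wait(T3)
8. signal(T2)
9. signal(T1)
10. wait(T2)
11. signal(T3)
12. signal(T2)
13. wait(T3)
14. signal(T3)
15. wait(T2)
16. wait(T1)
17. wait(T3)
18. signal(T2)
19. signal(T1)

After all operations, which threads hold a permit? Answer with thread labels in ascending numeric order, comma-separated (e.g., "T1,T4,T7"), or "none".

Answer: T3

Derivation:
Step 1: wait(T1) -> count=0 queue=[] holders={T1}
Step 2: wait(T3) -> count=0 queue=[T3] holders={T1}
Step 3: wait(T2) -> count=0 queue=[T3,T2] holders={T1}
Step 4: signal(T1) -> count=0 queue=[T2] holders={T3}
Step 5: signal(T3) -> count=0 queue=[] holders={T2}
Step 6: wait(T1) -> count=0 queue=[T1] holders={T2}
Step 7: wait(T3) -> count=0 queue=[T1,T3] holders={T2}
Step 8: signal(T2) -> count=0 queue=[T3] holders={T1}
Step 9: signal(T1) -> count=0 queue=[] holders={T3}
Step 10: wait(T2) -> count=0 queue=[T2] holders={T3}
Step 11: signal(T3) -> count=0 queue=[] holders={T2}
Step 12: signal(T2) -> count=1 queue=[] holders={none}
Step 13: wait(T3) -> count=0 queue=[] holders={T3}
Step 14: signal(T3) -> count=1 queue=[] holders={none}
Step 15: wait(T2) -> count=0 queue=[] holders={T2}
Step 16: wait(T1) -> count=0 queue=[T1] holders={T2}
Step 17: wait(T3) -> count=0 queue=[T1,T3] holders={T2}
Step 18: signal(T2) -> count=0 queue=[T3] holders={T1}
Step 19: signal(T1) -> count=0 queue=[] holders={T3}
Final holders: T3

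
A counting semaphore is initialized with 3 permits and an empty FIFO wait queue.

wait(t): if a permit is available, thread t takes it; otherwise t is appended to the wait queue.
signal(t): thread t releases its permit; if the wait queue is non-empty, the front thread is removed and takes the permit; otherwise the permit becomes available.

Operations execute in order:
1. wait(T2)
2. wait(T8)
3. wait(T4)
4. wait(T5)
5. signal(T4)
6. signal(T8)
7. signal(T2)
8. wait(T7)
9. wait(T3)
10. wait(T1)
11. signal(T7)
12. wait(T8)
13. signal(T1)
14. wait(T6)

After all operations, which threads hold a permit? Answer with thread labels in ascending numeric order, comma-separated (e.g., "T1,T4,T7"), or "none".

Step 1: wait(T2) -> count=2 queue=[] holders={T2}
Step 2: wait(T8) -> count=1 queue=[] holders={T2,T8}
Step 3: wait(T4) -> count=0 queue=[] holders={T2,T4,T8}
Step 4: wait(T5) -> count=0 queue=[T5] holders={T2,T4,T8}
Step 5: signal(T4) -> count=0 queue=[] holders={T2,T5,T8}
Step 6: signal(T8) -> count=1 queue=[] holders={T2,T5}
Step 7: signal(T2) -> count=2 queue=[] holders={T5}
Step 8: wait(T7) -> count=1 queue=[] holders={T5,T7}
Step 9: wait(T3) -> count=0 queue=[] holders={T3,T5,T7}
Step 10: wait(T1) -> count=0 queue=[T1] holders={T3,T5,T7}
Step 11: signal(T7) -> count=0 queue=[] holders={T1,T3,T5}
Step 12: wait(T8) -> count=0 queue=[T8] holders={T1,T3,T5}
Step 13: signal(T1) -> count=0 queue=[] holders={T3,T5,T8}
Step 14: wait(T6) -> count=0 queue=[T6] holders={T3,T5,T8}
Final holders: T3,T5,T8

Answer: T3,T5,T8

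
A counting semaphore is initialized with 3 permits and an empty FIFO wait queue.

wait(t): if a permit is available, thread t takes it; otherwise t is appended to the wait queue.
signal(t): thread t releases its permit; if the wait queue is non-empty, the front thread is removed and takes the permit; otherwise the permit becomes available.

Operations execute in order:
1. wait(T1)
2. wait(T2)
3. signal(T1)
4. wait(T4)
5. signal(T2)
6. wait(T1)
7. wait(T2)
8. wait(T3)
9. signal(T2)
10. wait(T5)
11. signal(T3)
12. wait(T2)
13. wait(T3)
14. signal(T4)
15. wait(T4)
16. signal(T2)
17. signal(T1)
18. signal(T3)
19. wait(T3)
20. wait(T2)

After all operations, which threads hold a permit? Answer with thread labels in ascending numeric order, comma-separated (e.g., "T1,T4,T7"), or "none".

Answer: T3,T4,T5

Derivation:
Step 1: wait(T1) -> count=2 queue=[] holders={T1}
Step 2: wait(T2) -> count=1 queue=[] holders={T1,T2}
Step 3: signal(T1) -> count=2 queue=[] holders={T2}
Step 4: wait(T4) -> count=1 queue=[] holders={T2,T4}
Step 5: signal(T2) -> count=2 queue=[] holders={T4}
Step 6: wait(T1) -> count=1 queue=[] holders={T1,T4}
Step 7: wait(T2) -> count=0 queue=[] holders={T1,T2,T4}
Step 8: wait(T3) -> count=0 queue=[T3] holders={T1,T2,T4}
Step 9: signal(T2) -> count=0 queue=[] holders={T1,T3,T4}
Step 10: wait(T5) -> count=0 queue=[T5] holders={T1,T3,T4}
Step 11: signal(T3) -> count=0 queue=[] holders={T1,T4,T5}
Step 12: wait(T2) -> count=0 queue=[T2] holders={T1,T4,T5}
Step 13: wait(T3) -> count=0 queue=[T2,T3] holders={T1,T4,T5}
Step 14: signal(T4) -> count=0 queue=[T3] holders={T1,T2,T5}
Step 15: wait(T4) -> count=0 queue=[T3,T4] holders={T1,T2,T5}
Step 16: signal(T2) -> count=0 queue=[T4] holders={T1,T3,T5}
Step 17: signal(T1) -> count=0 queue=[] holders={T3,T4,T5}
Step 18: signal(T3) -> count=1 queue=[] holders={T4,T5}
Step 19: wait(T3) -> count=0 queue=[] holders={T3,T4,T5}
Step 20: wait(T2) -> count=0 queue=[T2] holders={T3,T4,T5}
Final holders: T3,T4,T5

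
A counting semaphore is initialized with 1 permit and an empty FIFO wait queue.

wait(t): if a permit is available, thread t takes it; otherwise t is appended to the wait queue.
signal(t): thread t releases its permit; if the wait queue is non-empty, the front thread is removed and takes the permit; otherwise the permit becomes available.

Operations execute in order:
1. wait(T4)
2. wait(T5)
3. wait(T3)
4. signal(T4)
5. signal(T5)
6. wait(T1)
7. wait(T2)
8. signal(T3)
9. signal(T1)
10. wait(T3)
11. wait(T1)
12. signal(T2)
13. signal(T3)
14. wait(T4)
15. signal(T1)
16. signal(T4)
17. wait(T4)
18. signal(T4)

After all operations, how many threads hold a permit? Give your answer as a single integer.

Step 1: wait(T4) -> count=0 queue=[] holders={T4}
Step 2: wait(T5) -> count=0 queue=[T5] holders={T4}
Step 3: wait(T3) -> count=0 queue=[T5,T3] holders={T4}
Step 4: signal(T4) -> count=0 queue=[T3] holders={T5}
Step 5: signal(T5) -> count=0 queue=[] holders={T3}
Step 6: wait(T1) -> count=0 queue=[T1] holders={T3}
Step 7: wait(T2) -> count=0 queue=[T1,T2] holders={T3}
Step 8: signal(T3) -> count=0 queue=[T2] holders={T1}
Step 9: signal(T1) -> count=0 queue=[] holders={T2}
Step 10: wait(T3) -> count=0 queue=[T3] holders={T2}
Step 11: wait(T1) -> count=0 queue=[T3,T1] holders={T2}
Step 12: signal(T2) -> count=0 queue=[T1] holders={T3}
Step 13: signal(T3) -> count=0 queue=[] holders={T1}
Step 14: wait(T4) -> count=0 queue=[T4] holders={T1}
Step 15: signal(T1) -> count=0 queue=[] holders={T4}
Step 16: signal(T4) -> count=1 queue=[] holders={none}
Step 17: wait(T4) -> count=0 queue=[] holders={T4}
Step 18: signal(T4) -> count=1 queue=[] holders={none}
Final holders: {none} -> 0 thread(s)

Answer: 0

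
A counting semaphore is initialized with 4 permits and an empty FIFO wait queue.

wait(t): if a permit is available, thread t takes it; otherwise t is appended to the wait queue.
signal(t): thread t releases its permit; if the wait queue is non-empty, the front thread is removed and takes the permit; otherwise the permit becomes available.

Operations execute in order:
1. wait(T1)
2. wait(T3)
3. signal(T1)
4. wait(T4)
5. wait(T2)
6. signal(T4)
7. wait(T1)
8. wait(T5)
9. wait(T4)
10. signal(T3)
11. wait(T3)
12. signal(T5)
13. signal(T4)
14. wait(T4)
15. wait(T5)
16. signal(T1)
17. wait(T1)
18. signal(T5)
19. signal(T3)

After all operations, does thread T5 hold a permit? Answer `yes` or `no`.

Answer: no

Derivation:
Step 1: wait(T1) -> count=3 queue=[] holders={T1}
Step 2: wait(T3) -> count=2 queue=[] holders={T1,T3}
Step 3: signal(T1) -> count=3 queue=[] holders={T3}
Step 4: wait(T4) -> count=2 queue=[] holders={T3,T4}
Step 5: wait(T2) -> count=1 queue=[] holders={T2,T3,T4}
Step 6: signal(T4) -> count=2 queue=[] holders={T2,T3}
Step 7: wait(T1) -> count=1 queue=[] holders={T1,T2,T3}
Step 8: wait(T5) -> count=0 queue=[] holders={T1,T2,T3,T5}
Step 9: wait(T4) -> count=0 queue=[T4] holders={T1,T2,T3,T5}
Step 10: signal(T3) -> count=0 queue=[] holders={T1,T2,T4,T5}
Step 11: wait(T3) -> count=0 queue=[T3] holders={T1,T2,T4,T5}
Step 12: signal(T5) -> count=0 queue=[] holders={T1,T2,T3,T4}
Step 13: signal(T4) -> count=1 queue=[] holders={T1,T2,T3}
Step 14: wait(T4) -> count=0 queue=[] holders={T1,T2,T3,T4}
Step 15: wait(T5) -> count=0 queue=[T5] holders={T1,T2,T3,T4}
Step 16: signal(T1) -> count=0 queue=[] holders={T2,T3,T4,T5}
Step 17: wait(T1) -> count=0 queue=[T1] holders={T2,T3,T4,T5}
Step 18: signal(T5) -> count=0 queue=[] holders={T1,T2,T3,T4}
Step 19: signal(T3) -> count=1 queue=[] holders={T1,T2,T4}
Final holders: {T1,T2,T4} -> T5 not in holders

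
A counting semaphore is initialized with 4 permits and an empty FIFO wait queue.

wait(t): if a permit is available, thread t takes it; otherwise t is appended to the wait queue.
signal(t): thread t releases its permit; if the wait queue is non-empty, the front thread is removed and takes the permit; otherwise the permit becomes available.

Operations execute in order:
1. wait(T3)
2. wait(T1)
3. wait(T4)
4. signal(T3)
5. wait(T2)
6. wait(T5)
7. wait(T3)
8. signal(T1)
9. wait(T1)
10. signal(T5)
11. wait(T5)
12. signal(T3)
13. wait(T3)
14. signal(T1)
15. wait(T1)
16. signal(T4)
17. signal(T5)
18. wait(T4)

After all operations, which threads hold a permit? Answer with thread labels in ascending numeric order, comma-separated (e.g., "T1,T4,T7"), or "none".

Answer: T1,T2,T3,T4

Derivation:
Step 1: wait(T3) -> count=3 queue=[] holders={T3}
Step 2: wait(T1) -> count=2 queue=[] holders={T1,T3}
Step 3: wait(T4) -> count=1 queue=[] holders={T1,T3,T4}
Step 4: signal(T3) -> count=2 queue=[] holders={T1,T4}
Step 5: wait(T2) -> count=1 queue=[] holders={T1,T2,T4}
Step 6: wait(T5) -> count=0 queue=[] holders={T1,T2,T4,T5}
Step 7: wait(T3) -> count=0 queue=[T3] holders={T1,T2,T4,T5}
Step 8: signal(T1) -> count=0 queue=[] holders={T2,T3,T4,T5}
Step 9: wait(T1) -> count=0 queue=[T1] holders={T2,T3,T4,T5}
Step 10: signal(T5) -> count=0 queue=[] holders={T1,T2,T3,T4}
Step 11: wait(T5) -> count=0 queue=[T5] holders={T1,T2,T3,T4}
Step 12: signal(T3) -> count=0 queue=[] holders={T1,T2,T4,T5}
Step 13: wait(T3) -> count=0 queue=[T3] holders={T1,T2,T4,T5}
Step 14: signal(T1) -> count=0 queue=[] holders={T2,T3,T4,T5}
Step 15: wait(T1) -> count=0 queue=[T1] holders={T2,T3,T4,T5}
Step 16: signal(T4) -> count=0 queue=[] holders={T1,T2,T3,T5}
Step 17: signal(T5) -> count=1 queue=[] holders={T1,T2,T3}
Step 18: wait(T4) -> count=0 queue=[] holders={T1,T2,T3,T4}
Final holders: T1,T2,T3,T4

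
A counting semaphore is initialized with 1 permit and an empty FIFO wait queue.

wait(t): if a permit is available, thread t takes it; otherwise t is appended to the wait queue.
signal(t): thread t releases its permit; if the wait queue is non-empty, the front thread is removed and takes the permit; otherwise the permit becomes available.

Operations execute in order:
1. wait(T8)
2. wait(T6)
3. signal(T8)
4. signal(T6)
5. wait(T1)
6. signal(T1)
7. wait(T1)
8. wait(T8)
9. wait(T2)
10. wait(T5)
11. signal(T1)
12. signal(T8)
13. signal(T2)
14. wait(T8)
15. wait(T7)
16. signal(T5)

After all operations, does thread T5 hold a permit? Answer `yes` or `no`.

Answer: no

Derivation:
Step 1: wait(T8) -> count=0 queue=[] holders={T8}
Step 2: wait(T6) -> count=0 queue=[T6] holders={T8}
Step 3: signal(T8) -> count=0 queue=[] holders={T6}
Step 4: signal(T6) -> count=1 queue=[] holders={none}
Step 5: wait(T1) -> count=0 queue=[] holders={T1}
Step 6: signal(T1) -> count=1 queue=[] holders={none}
Step 7: wait(T1) -> count=0 queue=[] holders={T1}
Step 8: wait(T8) -> count=0 queue=[T8] holders={T1}
Step 9: wait(T2) -> count=0 queue=[T8,T2] holders={T1}
Step 10: wait(T5) -> count=0 queue=[T8,T2,T5] holders={T1}
Step 11: signal(T1) -> count=0 queue=[T2,T5] holders={T8}
Step 12: signal(T8) -> count=0 queue=[T5] holders={T2}
Step 13: signal(T2) -> count=0 queue=[] holders={T5}
Step 14: wait(T8) -> count=0 queue=[T8] holders={T5}
Step 15: wait(T7) -> count=0 queue=[T8,T7] holders={T5}
Step 16: signal(T5) -> count=0 queue=[T7] holders={T8}
Final holders: {T8} -> T5 not in holders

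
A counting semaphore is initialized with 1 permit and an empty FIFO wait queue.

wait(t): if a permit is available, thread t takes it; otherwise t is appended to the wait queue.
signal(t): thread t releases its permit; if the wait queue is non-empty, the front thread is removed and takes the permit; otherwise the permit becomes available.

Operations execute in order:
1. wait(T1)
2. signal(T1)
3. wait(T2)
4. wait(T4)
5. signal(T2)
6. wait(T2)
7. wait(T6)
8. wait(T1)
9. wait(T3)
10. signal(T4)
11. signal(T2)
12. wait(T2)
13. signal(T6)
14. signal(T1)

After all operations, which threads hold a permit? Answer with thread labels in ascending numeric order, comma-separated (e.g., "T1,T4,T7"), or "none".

Step 1: wait(T1) -> count=0 queue=[] holders={T1}
Step 2: signal(T1) -> count=1 queue=[] holders={none}
Step 3: wait(T2) -> count=0 queue=[] holders={T2}
Step 4: wait(T4) -> count=0 queue=[T4] holders={T2}
Step 5: signal(T2) -> count=0 queue=[] holders={T4}
Step 6: wait(T2) -> count=0 queue=[T2] holders={T4}
Step 7: wait(T6) -> count=0 queue=[T2,T6] holders={T4}
Step 8: wait(T1) -> count=0 queue=[T2,T6,T1] holders={T4}
Step 9: wait(T3) -> count=0 queue=[T2,T6,T1,T3] holders={T4}
Step 10: signal(T4) -> count=0 queue=[T6,T1,T3] holders={T2}
Step 11: signal(T2) -> count=0 queue=[T1,T3] holders={T6}
Step 12: wait(T2) -> count=0 queue=[T1,T3,T2] holders={T6}
Step 13: signal(T6) -> count=0 queue=[T3,T2] holders={T1}
Step 14: signal(T1) -> count=0 queue=[T2] holders={T3}
Final holders: T3

Answer: T3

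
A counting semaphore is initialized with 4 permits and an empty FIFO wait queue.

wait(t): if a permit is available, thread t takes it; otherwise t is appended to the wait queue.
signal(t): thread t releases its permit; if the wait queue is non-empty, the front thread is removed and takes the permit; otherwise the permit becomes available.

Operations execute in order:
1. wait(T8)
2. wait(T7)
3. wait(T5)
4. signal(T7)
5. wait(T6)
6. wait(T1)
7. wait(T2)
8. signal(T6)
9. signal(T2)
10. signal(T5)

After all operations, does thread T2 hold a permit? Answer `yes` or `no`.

Answer: no

Derivation:
Step 1: wait(T8) -> count=3 queue=[] holders={T8}
Step 2: wait(T7) -> count=2 queue=[] holders={T7,T8}
Step 3: wait(T5) -> count=1 queue=[] holders={T5,T7,T8}
Step 4: signal(T7) -> count=2 queue=[] holders={T5,T8}
Step 5: wait(T6) -> count=1 queue=[] holders={T5,T6,T8}
Step 6: wait(T1) -> count=0 queue=[] holders={T1,T5,T6,T8}
Step 7: wait(T2) -> count=0 queue=[T2] holders={T1,T5,T6,T8}
Step 8: signal(T6) -> count=0 queue=[] holders={T1,T2,T5,T8}
Step 9: signal(T2) -> count=1 queue=[] holders={T1,T5,T8}
Step 10: signal(T5) -> count=2 queue=[] holders={T1,T8}
Final holders: {T1,T8} -> T2 not in holders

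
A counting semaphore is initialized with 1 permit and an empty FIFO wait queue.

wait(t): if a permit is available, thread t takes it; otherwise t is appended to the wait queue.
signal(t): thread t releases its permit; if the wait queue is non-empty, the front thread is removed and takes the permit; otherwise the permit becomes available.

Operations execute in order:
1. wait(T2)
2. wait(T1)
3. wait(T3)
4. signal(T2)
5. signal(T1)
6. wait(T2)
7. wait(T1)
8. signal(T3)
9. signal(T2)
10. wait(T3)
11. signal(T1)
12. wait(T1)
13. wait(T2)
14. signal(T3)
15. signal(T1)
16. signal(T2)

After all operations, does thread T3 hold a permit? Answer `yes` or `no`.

Step 1: wait(T2) -> count=0 queue=[] holders={T2}
Step 2: wait(T1) -> count=0 queue=[T1] holders={T2}
Step 3: wait(T3) -> count=0 queue=[T1,T3] holders={T2}
Step 4: signal(T2) -> count=0 queue=[T3] holders={T1}
Step 5: signal(T1) -> count=0 queue=[] holders={T3}
Step 6: wait(T2) -> count=0 queue=[T2] holders={T3}
Step 7: wait(T1) -> count=0 queue=[T2,T1] holders={T3}
Step 8: signal(T3) -> count=0 queue=[T1] holders={T2}
Step 9: signal(T2) -> count=0 queue=[] holders={T1}
Step 10: wait(T3) -> count=0 queue=[T3] holders={T1}
Step 11: signal(T1) -> count=0 queue=[] holders={T3}
Step 12: wait(T1) -> count=0 queue=[T1] holders={T3}
Step 13: wait(T2) -> count=0 queue=[T1,T2] holders={T3}
Step 14: signal(T3) -> count=0 queue=[T2] holders={T1}
Step 15: signal(T1) -> count=0 queue=[] holders={T2}
Step 16: signal(T2) -> count=1 queue=[] holders={none}
Final holders: {none} -> T3 not in holders

Answer: no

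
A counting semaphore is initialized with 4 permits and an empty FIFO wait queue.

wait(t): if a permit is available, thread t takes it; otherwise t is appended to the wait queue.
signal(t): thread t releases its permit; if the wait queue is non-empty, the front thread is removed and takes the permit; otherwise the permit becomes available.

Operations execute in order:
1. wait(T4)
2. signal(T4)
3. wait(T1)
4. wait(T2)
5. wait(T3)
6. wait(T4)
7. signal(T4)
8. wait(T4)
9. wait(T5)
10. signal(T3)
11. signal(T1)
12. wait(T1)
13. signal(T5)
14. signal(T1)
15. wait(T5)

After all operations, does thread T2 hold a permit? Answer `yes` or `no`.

Step 1: wait(T4) -> count=3 queue=[] holders={T4}
Step 2: signal(T4) -> count=4 queue=[] holders={none}
Step 3: wait(T1) -> count=3 queue=[] holders={T1}
Step 4: wait(T2) -> count=2 queue=[] holders={T1,T2}
Step 5: wait(T3) -> count=1 queue=[] holders={T1,T2,T3}
Step 6: wait(T4) -> count=0 queue=[] holders={T1,T2,T3,T4}
Step 7: signal(T4) -> count=1 queue=[] holders={T1,T2,T3}
Step 8: wait(T4) -> count=0 queue=[] holders={T1,T2,T3,T4}
Step 9: wait(T5) -> count=0 queue=[T5] holders={T1,T2,T3,T4}
Step 10: signal(T3) -> count=0 queue=[] holders={T1,T2,T4,T5}
Step 11: signal(T1) -> count=1 queue=[] holders={T2,T4,T5}
Step 12: wait(T1) -> count=0 queue=[] holders={T1,T2,T4,T5}
Step 13: signal(T5) -> count=1 queue=[] holders={T1,T2,T4}
Step 14: signal(T1) -> count=2 queue=[] holders={T2,T4}
Step 15: wait(T5) -> count=1 queue=[] holders={T2,T4,T5}
Final holders: {T2,T4,T5} -> T2 in holders

Answer: yes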